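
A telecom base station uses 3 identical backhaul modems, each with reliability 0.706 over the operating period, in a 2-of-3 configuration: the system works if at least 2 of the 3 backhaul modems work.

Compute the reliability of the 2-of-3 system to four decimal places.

R = Σ_{i=2}^{3} C(3,i) p^i (1−p)^{3−i} with p = 0.706
C(3,2)·0.706^2·0.294^1 = 0.439621
C(3,3)·0.706^3·0.294^0 = 0.351896
Sum = 0.7915

0.7915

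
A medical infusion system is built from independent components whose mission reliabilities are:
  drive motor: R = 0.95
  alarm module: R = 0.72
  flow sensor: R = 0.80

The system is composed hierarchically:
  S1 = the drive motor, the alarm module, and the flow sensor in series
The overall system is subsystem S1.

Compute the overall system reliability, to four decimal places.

0.5472

Series (drive motor, alarm module, and flow sensor): 0.950000 × 0.720000 × 0.800000 = 0.5472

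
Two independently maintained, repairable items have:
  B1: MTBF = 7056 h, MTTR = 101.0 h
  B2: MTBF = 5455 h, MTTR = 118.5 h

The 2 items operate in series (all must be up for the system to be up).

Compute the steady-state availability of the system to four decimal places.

0.9649

A(B1) = MTBF/(MTBF+MTTR) = 7056/(7056+101.0) = 0.985888
A(B2) = MTBF/(MTBF+MTTR) = 5455/(5455+118.5) = 0.978739
Series availability: 0.985888 × 0.978739 = 0.9649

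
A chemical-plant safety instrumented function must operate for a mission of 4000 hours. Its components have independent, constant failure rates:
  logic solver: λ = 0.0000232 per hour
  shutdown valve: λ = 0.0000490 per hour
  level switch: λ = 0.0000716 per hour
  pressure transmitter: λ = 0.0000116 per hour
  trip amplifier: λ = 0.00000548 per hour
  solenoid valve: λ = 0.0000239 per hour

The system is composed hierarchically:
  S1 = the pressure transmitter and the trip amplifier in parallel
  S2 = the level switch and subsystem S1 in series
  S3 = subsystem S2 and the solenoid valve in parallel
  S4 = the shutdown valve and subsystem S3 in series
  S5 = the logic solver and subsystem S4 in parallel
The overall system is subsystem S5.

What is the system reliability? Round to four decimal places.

0.9826

R(logic solver) = exp(−0.0000232 × 4000) = 0.911376
R(shutdown valve) = exp(−0.0000490 × 4000) = 0.822012
R(level switch) = exp(−0.0000716 × 4000) = 0.750962
R(pressure transmitter) = exp(−0.0000116 × 4000) = 0.954660
R(trip amplifier) = exp(−0.00000548 × 4000) = 0.978318
R(solenoid valve) = exp(−0.0000239 × 4000) = 0.908827
Parallel (pressure transmitter and trip amplifier): 1 − (1 − 0.954660)(1 − 0.978318) = 0.999017
Series (level switch and [0.999017]): 0.750962 × 0.999017 = 0.750224
Parallel ([0.750224] and solenoid valve): 1 − (1 − 0.750224)(1 − 0.908827) = 0.977227
Series (shutdown valve and [0.977227]): 0.822012 × 0.977227 = 0.803292
Parallel (logic solver and [0.803292]): 1 − (1 − 0.911376)(1 − 0.803292) = 0.9826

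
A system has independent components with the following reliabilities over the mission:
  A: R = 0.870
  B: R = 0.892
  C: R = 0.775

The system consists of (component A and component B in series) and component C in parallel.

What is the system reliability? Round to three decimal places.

Series (A and B): 0.87000 × 0.89200 = 0.77604
Parallel ([0.77604] and C): 1 − (1 − 0.77604)(1 − 0.77500) = 0.950

0.950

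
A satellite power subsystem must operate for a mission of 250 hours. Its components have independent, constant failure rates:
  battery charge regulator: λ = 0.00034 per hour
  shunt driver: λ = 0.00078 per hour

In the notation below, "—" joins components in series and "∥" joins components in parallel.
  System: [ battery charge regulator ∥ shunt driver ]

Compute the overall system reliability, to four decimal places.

0.9856

R(battery charge regulator) = exp(−0.00034 × 250) = 0.918512
R(shunt driver) = exp(−0.00078 × 250) = 0.822835
Parallel (battery charge regulator and shunt driver): 1 − (1 − 0.918512)(1 − 0.822835) = 0.9856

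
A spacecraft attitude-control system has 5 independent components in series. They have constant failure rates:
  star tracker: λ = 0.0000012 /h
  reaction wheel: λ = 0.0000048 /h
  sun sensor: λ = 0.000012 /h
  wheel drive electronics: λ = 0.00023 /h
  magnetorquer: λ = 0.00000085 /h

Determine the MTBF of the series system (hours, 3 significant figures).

4020

Series of exponential components: λ_sys = Σ λ_i
λ_sys = 0.0000012 + 0.0000048 + 0.000012 + 0.00023 + 0.00000085 = 2.4885e-04 /h
MTBF = 1 / λ_sys = 4020 h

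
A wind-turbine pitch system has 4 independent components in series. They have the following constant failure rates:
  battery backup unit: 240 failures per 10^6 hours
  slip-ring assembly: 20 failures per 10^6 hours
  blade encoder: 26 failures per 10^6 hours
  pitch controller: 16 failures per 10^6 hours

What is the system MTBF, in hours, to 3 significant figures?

Series of exponential components: λ_sys = Σ λ_i
λ_sys = 0.00024 + 0.000020 + 0.000026 + 0.000016 = 3.0200e-04 /h
MTBF = 1 / λ_sys = 3310 h

3310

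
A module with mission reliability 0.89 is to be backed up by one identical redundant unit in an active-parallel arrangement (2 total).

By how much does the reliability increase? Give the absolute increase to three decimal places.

R_before = 0.89
R_after = 1 − (1 − 0.89)^2 = 0.988
ΔR = 0.988 − 0.89 = 0.098

0.098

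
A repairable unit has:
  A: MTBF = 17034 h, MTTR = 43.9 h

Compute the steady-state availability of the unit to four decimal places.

A(A) = MTBF/(MTBF+MTTR) = 17034/(17034+43.9) = 0.9974

0.9974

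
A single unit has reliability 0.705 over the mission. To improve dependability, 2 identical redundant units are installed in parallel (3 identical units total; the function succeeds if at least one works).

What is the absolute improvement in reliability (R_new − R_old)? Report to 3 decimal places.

0.269

R_before = 0.705
R_after = 1 − (1 − 0.705)^3 = 0.974
ΔR = 0.974 − 0.705 = 0.269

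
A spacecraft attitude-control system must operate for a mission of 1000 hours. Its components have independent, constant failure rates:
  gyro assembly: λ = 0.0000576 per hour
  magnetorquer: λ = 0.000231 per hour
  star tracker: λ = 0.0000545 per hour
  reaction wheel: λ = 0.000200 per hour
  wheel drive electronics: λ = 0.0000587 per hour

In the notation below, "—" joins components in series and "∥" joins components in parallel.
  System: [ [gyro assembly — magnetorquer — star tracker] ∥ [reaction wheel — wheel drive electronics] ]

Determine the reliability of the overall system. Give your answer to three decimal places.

0.934

R(gyro assembly) = exp(−0.0000576 × 1000) = 0.94403
R(magnetorquer) = exp(−0.000231 × 1000) = 0.79374
R(star tracker) = exp(−0.0000545 × 1000) = 0.94696
R(reaction wheel) = exp(−0.000200 × 1000) = 0.81873
R(wheel drive electronics) = exp(−0.0000587 × 1000) = 0.94299
Series (gyro assembly, magnetorquer, and star tracker): 0.94403 × 0.79374 × 0.94696 = 0.70957
Series (reaction wheel and wheel drive electronics): 0.81873 × 0.94299 = 0.77205
Parallel ([0.70957] and [0.77205]): 1 − (1 − 0.70957)(1 − 0.77205) = 0.934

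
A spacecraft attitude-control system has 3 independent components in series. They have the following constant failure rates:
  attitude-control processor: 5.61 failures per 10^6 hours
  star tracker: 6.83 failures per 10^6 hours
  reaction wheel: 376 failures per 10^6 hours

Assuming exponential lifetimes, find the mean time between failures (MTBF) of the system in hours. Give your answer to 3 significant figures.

2570

Series of exponential components: λ_sys = Σ λ_i
λ_sys = 0.00000561 + 0.00000683 + 0.000376 = 3.8844e-04 /h
MTBF = 1 / λ_sys = 2570 h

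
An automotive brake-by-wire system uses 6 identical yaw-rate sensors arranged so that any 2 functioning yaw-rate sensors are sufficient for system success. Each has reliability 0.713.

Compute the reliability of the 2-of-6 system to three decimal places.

0.991

R = Σ_{i=2}^{6} C(6,i) p^i (1−p)^{6−i} with p = 0.713
C(6,2)·0.713^2·0.287^4 = 0.05174
C(6,3)·0.713^3·0.287^3 = 0.17137
C(6,4)·0.713^4·0.287^2 = 0.31931
C(6,5)·0.713^5·0.287^1 = 0.31731
C(6,6)·0.713^6·0.287^0 = 0.13138
Sum = 0.991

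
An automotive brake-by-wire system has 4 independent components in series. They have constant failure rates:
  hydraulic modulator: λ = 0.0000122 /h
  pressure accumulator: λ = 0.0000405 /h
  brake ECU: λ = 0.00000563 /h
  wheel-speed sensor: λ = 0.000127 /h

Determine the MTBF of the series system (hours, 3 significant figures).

5400

Series of exponential components: λ_sys = Σ λ_i
λ_sys = 0.0000122 + 0.0000405 + 0.00000563 + 0.000127 = 1.8533e-04 /h
MTBF = 1 / λ_sys = 5400 h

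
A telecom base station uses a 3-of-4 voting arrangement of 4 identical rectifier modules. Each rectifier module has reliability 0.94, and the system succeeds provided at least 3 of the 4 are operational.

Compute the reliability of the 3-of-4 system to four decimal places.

0.9801

R = Σ_{i=3}^{4} C(4,i) p^i (1−p)^{4−i} with p = 0.94
C(4,3)·0.94^3·0.06^1 = 0.199340
C(4,4)·0.94^4·0.06^0 = 0.780749
Sum = 0.9801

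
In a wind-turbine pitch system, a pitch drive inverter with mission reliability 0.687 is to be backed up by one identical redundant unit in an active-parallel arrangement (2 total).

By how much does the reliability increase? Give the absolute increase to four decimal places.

R_before = 0.687
R_after = 1 − (1 − 0.687)^2 = 0.9020
ΔR = 0.9020 − 0.687 = 0.2150

0.2150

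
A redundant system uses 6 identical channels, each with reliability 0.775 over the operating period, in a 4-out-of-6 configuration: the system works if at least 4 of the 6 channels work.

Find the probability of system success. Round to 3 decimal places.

R = Σ_{i=4}^{6} C(6,i) p^i (1−p)^{6−i} with p = 0.775
C(6,4)·0.775^4·0.225^2 = 0.27394
C(6,5)·0.775^5·0.225^1 = 0.37744
C(6,6)·0.775^6·0.225^0 = 0.21668
Sum = 0.868

0.868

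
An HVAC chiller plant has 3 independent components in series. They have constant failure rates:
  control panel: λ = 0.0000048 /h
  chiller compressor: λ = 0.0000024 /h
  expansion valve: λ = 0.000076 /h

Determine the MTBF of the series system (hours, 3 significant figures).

12000

Series of exponential components: λ_sys = Σ λ_i
λ_sys = 0.0000048 + 0.0000024 + 0.000076 = 8.3200e-05 /h
MTBF = 1 / λ_sys = 12000 h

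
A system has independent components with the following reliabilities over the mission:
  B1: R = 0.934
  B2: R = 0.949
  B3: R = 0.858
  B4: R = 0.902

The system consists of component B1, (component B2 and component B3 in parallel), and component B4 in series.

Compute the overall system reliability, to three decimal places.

0.836

Parallel (B2 and B3): 1 − (1 − 0.94900)(1 − 0.85800) = 0.99276
Series (B1, [0.99276], and B4): 0.93400 × 0.99276 × 0.90200 = 0.836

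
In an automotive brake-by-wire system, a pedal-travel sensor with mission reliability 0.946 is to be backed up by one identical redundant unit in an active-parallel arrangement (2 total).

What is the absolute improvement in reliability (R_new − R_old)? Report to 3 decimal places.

0.051

R_before = 0.946
R_after = 1 − (1 − 0.946)^2 = 0.997
ΔR = 0.997 − 0.946 = 0.051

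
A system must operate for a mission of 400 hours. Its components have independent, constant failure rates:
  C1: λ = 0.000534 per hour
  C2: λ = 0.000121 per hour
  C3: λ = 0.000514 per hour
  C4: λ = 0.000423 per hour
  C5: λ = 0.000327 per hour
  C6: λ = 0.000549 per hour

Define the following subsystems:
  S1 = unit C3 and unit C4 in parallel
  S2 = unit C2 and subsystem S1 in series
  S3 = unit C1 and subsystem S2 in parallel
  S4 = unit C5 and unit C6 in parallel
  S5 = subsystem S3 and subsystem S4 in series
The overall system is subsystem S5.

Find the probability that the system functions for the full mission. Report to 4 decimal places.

R(C1) = exp(−0.000534 × 400) = 0.807671
R(C2) = exp(−0.000121 × 400) = 0.952753
R(C3) = exp(−0.000514 × 400) = 0.814159
R(C4) = exp(−0.000423 × 400) = 0.844340
R(C5) = exp(−0.000327 × 400) = 0.877393
R(C6) = exp(−0.000549 × 400) = 0.802840
Parallel (C3 and C4): 1 − (1 − 0.814159)(1 − 0.844340) = 0.971072
Series (C2 and [0.971072]): 0.952753 × 0.971072 = 0.925192
Parallel (C1 and [0.925192]): 1 − (1 − 0.807671)(1 − 0.925192) = 0.985612
Parallel (C5 and C6): 1 − (1 − 0.877393)(1 − 0.802840) = 0.975827
Series ([0.985612] and [0.975827]): 0.985612 × 0.975827 = 0.9618

0.9618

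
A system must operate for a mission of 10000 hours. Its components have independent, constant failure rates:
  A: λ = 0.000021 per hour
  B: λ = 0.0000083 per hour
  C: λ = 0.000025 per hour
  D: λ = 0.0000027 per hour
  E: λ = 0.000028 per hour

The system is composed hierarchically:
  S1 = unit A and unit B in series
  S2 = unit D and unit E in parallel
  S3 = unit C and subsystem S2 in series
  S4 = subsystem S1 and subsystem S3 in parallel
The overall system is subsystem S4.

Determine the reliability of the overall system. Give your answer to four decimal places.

0.9425

R(A) = exp(−0.000021 × 10000) = 0.810584
R(B) = exp(−0.0000083 × 10000) = 0.920351
R(C) = exp(−0.000025 × 10000) = 0.778801
R(D) = exp(−0.0000027 × 10000) = 0.973361
R(E) = exp(−0.000028 × 10000) = 0.755784
Series (A and B): 0.810584 × 0.920351 = 0.746022
Parallel (D and E): 1 − (1 − 0.973361)(1 − 0.755784) = 0.993494
Series (C and [0.993494]): 0.778801 × 0.993494 = 0.773734
Parallel ([0.746022] and [0.773734]): 1 − (1 − 0.746022)(1 − 0.773734) = 0.9425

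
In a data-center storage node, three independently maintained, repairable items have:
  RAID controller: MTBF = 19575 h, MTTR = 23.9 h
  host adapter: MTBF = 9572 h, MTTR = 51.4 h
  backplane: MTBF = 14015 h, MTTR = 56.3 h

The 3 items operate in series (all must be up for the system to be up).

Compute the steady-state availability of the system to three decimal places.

A(RAID controller) = MTBF/(MTBF+MTTR) = 19575/(19575+23.9) = 0.998781
A(host adapter) = MTBF/(MTBF+MTTR) = 9572/(9572+51.4) = 0.994659
A(backplane) = MTBF/(MTBF+MTTR) = 14015/(14015+56.3) = 0.995999
Series availability: 0.998781 × 0.994659 × 0.995999 = 0.989

0.989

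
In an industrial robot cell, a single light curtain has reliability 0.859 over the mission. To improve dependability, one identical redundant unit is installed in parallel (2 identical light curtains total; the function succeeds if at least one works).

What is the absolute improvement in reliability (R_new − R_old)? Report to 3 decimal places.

0.121

R_before = 0.859
R_after = 1 − (1 − 0.859)^2 = 0.980
ΔR = 0.980 − 0.859 = 0.121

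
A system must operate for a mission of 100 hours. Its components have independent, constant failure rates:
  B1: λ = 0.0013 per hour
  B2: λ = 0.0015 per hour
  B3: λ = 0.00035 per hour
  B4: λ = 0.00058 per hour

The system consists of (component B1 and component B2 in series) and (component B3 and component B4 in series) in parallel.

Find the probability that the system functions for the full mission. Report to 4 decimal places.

0.9783

R(B1) = exp(−0.0013 × 100) = 0.878095
R(B2) = exp(−0.0015 × 100) = 0.860708
R(B3) = exp(−0.00035 × 100) = 0.965605
R(B4) = exp(−0.00058 × 100) = 0.943650
Series (B1 and B2): 0.878095 × 0.860708 = 0.755783
Series (B3 and B4): 0.965605 × 0.943650 = 0.911193
Parallel ([0.755783] and [0.911193]): 1 − (1 − 0.755783)(1 − 0.911193) = 0.9783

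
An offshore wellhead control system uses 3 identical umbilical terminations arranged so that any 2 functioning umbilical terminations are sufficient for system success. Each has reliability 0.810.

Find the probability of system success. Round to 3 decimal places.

0.905

R = Σ_{i=2}^{3} C(3,i) p^i (1−p)^{3−i} with p = 0.810
C(3,2)·0.810^2·0.190^1 = 0.37398
C(3,3)·0.810^3·0.190^0 = 0.53144
Sum = 0.905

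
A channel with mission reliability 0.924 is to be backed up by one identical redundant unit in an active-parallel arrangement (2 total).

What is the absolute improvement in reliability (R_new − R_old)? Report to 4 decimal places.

R_before = 0.924
R_after = 1 − (1 − 0.924)^2 = 0.9942
ΔR = 0.9942 − 0.924 = 0.0702

0.0702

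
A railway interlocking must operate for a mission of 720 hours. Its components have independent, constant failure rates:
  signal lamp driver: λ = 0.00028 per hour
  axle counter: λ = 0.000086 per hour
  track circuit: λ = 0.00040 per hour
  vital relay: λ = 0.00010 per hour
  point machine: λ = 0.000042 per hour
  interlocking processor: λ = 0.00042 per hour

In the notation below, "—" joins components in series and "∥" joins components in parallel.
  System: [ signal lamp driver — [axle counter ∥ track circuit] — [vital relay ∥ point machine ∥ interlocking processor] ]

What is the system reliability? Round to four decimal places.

R(signal lamp driver) = exp(−0.00028 × 720) = 0.817422
R(axle counter) = exp(−0.000086 × 720) = 0.939958
R(track circuit) = exp(−0.00040 × 720) = 0.749762
R(vital relay) = exp(−0.00010 × 720) = 0.930531
R(point machine) = exp(−0.000042 × 720) = 0.970213
R(interlocking processor) = exp(−0.00042 × 720) = 0.739042
Parallel (axle counter and track circuit): 1 − (1 − 0.939958)(1 − 0.749762) = 0.984975
Parallel (vital relay, point machine, and interlocking processor): 1 − (1 − 0.930531)(1 − 0.970213)(1 − 0.739042) = 0.999460
Series (signal lamp driver, [0.984975], and [0.999460]): 0.817422 × 0.984975 × 0.999460 = 0.8047

0.8047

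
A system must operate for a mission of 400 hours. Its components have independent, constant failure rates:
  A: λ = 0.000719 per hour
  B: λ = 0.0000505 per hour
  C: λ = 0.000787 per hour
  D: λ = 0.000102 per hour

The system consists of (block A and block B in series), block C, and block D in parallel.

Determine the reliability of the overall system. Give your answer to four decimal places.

0.9971

R(A) = exp(−0.000719 × 400) = 0.750062
R(B) = exp(−0.0000505 × 400) = 0.980003
R(C) = exp(−0.000787 × 400) = 0.729935
R(D) = exp(−0.000102 × 400) = 0.960021
Series (A and B): 0.750062 × 0.980003 = 0.735063
Parallel ([0.735063], C, and D): 1 − (1 − 0.735063)(1 − 0.729935)(1 − 0.960021) = 0.9971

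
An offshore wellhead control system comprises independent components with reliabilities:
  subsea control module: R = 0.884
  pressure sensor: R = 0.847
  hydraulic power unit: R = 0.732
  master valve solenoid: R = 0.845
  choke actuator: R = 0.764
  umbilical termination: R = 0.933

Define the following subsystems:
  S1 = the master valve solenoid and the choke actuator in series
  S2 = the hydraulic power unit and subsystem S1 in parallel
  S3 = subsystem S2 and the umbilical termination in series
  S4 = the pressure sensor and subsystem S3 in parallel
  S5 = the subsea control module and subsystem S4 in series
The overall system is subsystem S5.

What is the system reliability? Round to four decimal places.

0.8630

Series (master valve solenoid and choke actuator): 0.845000 × 0.764000 = 0.645580
Parallel (hydraulic power unit and [0.645580]): 1 − (1 − 0.732000)(1 − 0.645580) = 0.905015
Series ([0.905015] and umbilical termination): 0.905015 × 0.933000 = 0.844379
Parallel (pressure sensor and [0.844379]): 1 − (1 − 0.847000)(1 − 0.844379) = 0.976190
Series (subsea control module and [0.976190]): 0.884000 × 0.976190 = 0.8630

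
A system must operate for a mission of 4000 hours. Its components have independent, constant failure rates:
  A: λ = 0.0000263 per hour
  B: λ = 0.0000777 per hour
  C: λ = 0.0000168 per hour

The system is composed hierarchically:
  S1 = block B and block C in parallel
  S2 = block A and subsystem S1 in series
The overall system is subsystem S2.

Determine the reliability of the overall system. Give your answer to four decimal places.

0.8845

R(A) = exp(−0.0000263 × 4000) = 0.900144
R(B) = exp(−0.0000777 × 4000) = 0.732860
R(C) = exp(−0.0000168 × 4000) = 0.935008
Parallel (B and C): 1 − (1 − 0.732860)(1 − 0.935008) = 0.982638
Series (A and [0.982638]): 0.900144 × 0.982638 = 0.8845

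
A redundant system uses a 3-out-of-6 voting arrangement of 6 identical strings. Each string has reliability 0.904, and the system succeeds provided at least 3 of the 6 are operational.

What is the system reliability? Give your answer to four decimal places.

R = Σ_{i=3}^{6} C(6,i) p^i (1−p)^{6−i} with p = 0.904
C(6,3)·0.904^3·0.096^3 = 0.013072
C(6,4)·0.904^4·0.096^2 = 0.092322
C(6,5)·0.904^5·0.096^1 = 0.347748
C(6,6)·0.904^6·0.096^0 = 0.545771
Sum = 0.9989

0.9989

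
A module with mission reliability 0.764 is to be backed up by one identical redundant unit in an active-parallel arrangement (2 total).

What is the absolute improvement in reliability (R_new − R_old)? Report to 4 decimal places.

0.1803

R_before = 0.764
R_after = 1 − (1 − 0.764)^2 = 0.9443
ΔR = 0.9443 − 0.764 = 0.1803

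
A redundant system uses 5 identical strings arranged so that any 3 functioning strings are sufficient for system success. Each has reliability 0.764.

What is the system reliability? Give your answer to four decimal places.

0.9107

R = Σ_{i=3}^{5} C(5,i) p^i (1−p)^{5−i} with p = 0.764
C(5,3)·0.764^3·0.236^2 = 0.248373
C(5,4)·0.764^4·0.236^1 = 0.402027
C(5,5)·0.764^5·0.236^0 = 0.260296
Sum = 0.9107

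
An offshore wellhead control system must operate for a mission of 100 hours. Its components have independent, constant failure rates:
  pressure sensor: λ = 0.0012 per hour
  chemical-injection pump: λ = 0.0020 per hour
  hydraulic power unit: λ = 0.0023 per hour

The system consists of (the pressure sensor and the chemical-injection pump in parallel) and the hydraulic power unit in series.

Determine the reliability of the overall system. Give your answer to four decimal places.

R(pressure sensor) = exp(−0.0012 × 100) = 0.886920
R(chemical-injection pump) = exp(−0.0020 × 100) = 0.818731
R(hydraulic power unit) = exp(−0.0023 × 100) = 0.794534
Parallel (pressure sensor and chemical-injection pump): 1 − (1 − 0.886920)(1 − 0.818731) = 0.979502
Series ([0.979502] and hydraulic power unit): 0.979502 × 0.794534 = 0.7782

0.7782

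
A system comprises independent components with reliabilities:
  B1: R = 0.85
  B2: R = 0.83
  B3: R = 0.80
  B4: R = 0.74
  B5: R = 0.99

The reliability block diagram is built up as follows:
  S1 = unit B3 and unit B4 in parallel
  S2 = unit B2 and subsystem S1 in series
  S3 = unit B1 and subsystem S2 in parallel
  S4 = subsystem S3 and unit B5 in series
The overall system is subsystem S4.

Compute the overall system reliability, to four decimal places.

Parallel (B3 and B4): 1 − (1 − 0.800000)(1 − 0.740000) = 0.948000
Series (B2 and [0.948000]): 0.830000 × 0.948000 = 0.786840
Parallel (B1 and [0.786840]): 1 − (1 − 0.850000)(1 − 0.786840) = 0.968026
Series ([0.968026] and B5): 0.968026 × 0.990000 = 0.9583

0.9583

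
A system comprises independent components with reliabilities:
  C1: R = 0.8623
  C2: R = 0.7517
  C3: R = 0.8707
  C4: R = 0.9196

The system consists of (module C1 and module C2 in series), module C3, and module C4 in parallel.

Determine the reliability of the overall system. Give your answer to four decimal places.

Series (C1 and C2): 0.862300 × 0.751700 = 0.648191
Parallel ([0.648191], C3, and C4): 1 − (1 − 0.648191)(1 − 0.870700)(1 − 0.919600) = 0.9963

0.9963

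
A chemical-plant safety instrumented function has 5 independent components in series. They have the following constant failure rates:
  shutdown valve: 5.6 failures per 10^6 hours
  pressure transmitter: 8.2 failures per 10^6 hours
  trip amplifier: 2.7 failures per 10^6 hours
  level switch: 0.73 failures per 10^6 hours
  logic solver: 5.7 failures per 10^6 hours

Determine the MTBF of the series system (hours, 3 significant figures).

Series of exponential components: λ_sys = Σ λ_i
λ_sys = 0.0000056 + 0.0000082 + 0.0000027 + 0.00000073 + 0.0000057 = 2.2930e-05 /h
MTBF = 1 / λ_sys = 43600 h

43600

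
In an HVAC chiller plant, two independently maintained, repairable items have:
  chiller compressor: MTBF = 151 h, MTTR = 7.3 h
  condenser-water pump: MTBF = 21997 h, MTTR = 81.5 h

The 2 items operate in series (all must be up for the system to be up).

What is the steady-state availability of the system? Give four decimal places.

A(chiller compressor) = MTBF/(MTBF+MTTR) = 151/(151+7.3) = 0.953885
A(condenser-water pump) = MTBF/(MTBF+MTTR) = 21997/(21997+81.5) = 0.996309
Series availability: 0.953885 × 0.996309 = 0.9504

0.9504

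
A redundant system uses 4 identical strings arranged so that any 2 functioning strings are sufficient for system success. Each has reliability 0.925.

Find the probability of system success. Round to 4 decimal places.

R = Σ_{i=2}^{4} C(4,i) p^i (1−p)^{4−i} with p = 0.925
C(4,2)·0.925^2·0.075^2 = 0.028877
C(4,3)·0.925^3·0.075^1 = 0.237436
C(4,4)·0.925^4·0.075^0 = 0.732094
Sum = 0.9984

0.9984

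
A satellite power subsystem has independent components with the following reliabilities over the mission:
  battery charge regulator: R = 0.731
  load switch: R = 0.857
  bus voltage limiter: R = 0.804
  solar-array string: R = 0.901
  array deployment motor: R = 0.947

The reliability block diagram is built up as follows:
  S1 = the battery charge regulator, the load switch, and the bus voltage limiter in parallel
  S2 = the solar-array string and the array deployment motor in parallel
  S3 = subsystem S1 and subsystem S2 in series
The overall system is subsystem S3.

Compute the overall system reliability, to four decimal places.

Parallel (battery charge regulator, load switch, and bus voltage limiter): 1 − (1 − 0.731000)(1 − 0.857000)(1 − 0.804000) = 0.992460
Parallel (solar-array string and array deployment motor): 1 − (1 − 0.901000)(1 − 0.947000) = 0.994753
Series ([0.992460] and [0.994753]): 0.992460 × 0.994753 = 0.9873

0.9873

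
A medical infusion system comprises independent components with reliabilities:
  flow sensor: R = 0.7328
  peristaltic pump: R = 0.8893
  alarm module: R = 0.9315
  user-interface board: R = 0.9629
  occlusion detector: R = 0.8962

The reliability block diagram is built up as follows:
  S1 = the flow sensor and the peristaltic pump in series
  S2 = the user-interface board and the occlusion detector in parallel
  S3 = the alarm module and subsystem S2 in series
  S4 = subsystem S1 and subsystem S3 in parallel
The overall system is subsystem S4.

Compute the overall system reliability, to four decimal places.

0.9749

Series (flow sensor and peristaltic pump): 0.732800 × 0.889300 = 0.651679
Parallel (user-interface board and occlusion detector): 1 − (1 − 0.962900)(1 − 0.896200) = 0.996149
Series (alarm module and [0.996149]): 0.931500 × 0.996149 = 0.927913
Parallel ([0.651679] and [0.927913]): 1 − (1 − 0.651679)(1 − 0.927913) = 0.9749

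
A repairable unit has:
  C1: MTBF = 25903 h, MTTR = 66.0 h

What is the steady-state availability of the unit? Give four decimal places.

0.9975

A(C1) = MTBF/(MTBF+MTTR) = 25903/(25903+66.0) = 0.9975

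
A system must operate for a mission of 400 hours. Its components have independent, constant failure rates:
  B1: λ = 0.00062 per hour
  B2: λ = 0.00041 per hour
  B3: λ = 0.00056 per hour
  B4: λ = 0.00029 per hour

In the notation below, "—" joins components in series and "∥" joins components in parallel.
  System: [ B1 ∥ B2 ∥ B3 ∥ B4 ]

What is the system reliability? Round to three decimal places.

0.999

R(B1) = exp(−0.00062 × 400) = 0.78036
R(B2) = exp(−0.00041 × 400) = 0.84874
R(B3) = exp(−0.00056 × 400) = 0.79932
R(B4) = exp(−0.00029 × 400) = 0.89048
Parallel (B1, B2, B3, and B4): 1 − (1 − 0.78036)(1 − 0.84874)(1 − 0.79932)(1 − 0.89048) = 0.999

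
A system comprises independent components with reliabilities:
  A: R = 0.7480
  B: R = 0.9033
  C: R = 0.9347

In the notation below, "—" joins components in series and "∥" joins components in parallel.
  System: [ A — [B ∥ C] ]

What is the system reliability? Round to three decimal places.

0.743

Parallel (B and C): 1 − (1 − 0.90330)(1 − 0.93470) = 0.99369
Series (A and [0.99369]): 0.74800 × 0.99369 = 0.743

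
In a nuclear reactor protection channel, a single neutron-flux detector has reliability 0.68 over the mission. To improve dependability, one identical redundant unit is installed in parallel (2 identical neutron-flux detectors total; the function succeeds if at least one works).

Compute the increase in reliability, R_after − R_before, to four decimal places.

0.2176

R_before = 0.68
R_after = 1 − (1 − 0.68)^2 = 0.8976
ΔR = 0.8976 − 0.68 = 0.2176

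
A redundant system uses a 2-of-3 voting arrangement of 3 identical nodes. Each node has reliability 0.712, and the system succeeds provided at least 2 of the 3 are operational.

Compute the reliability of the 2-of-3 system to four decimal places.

0.7989

R = Σ_{i=2}^{3} C(3,i) p^i (1−p)^{3−i} with p = 0.712
C(3,2)·0.712^2·0.288^1 = 0.438000
C(3,3)·0.712^3·0.288^0 = 0.360944
Sum = 0.7989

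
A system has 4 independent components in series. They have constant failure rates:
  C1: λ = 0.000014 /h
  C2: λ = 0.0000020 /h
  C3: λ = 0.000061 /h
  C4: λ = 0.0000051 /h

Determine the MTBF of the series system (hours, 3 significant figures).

Series of exponential components: λ_sys = Σ λ_i
λ_sys = 0.000014 + 0.0000020 + 0.000061 + 0.0000051 = 8.2100e-05 /h
MTBF = 1 / λ_sys = 12200 h

12200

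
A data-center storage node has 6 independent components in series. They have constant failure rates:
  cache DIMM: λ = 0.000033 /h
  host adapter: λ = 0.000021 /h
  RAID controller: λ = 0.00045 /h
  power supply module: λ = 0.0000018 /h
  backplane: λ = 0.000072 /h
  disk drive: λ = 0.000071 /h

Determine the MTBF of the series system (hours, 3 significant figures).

Series of exponential components: λ_sys = Σ λ_i
λ_sys = 0.000033 + 0.000021 + 0.00045 + 0.0000018 + 0.000072 + 0.000071 = 6.4880e-04 /h
MTBF = 1 / λ_sys = 1540 h

1540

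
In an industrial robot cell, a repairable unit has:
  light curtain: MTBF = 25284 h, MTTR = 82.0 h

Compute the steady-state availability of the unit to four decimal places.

0.9968

A(light curtain) = MTBF/(MTBF+MTTR) = 25284/(25284+82.0) = 0.9968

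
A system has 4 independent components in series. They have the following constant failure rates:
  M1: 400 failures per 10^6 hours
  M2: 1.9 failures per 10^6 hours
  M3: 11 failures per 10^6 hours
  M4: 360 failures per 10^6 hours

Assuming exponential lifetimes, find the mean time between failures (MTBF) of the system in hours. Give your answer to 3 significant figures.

Series of exponential components: λ_sys = Σ λ_i
λ_sys = 0.00040 + 0.0000019 + 0.000011 + 0.00036 = 7.7290e-04 /h
MTBF = 1 / λ_sys = 1290 h

1290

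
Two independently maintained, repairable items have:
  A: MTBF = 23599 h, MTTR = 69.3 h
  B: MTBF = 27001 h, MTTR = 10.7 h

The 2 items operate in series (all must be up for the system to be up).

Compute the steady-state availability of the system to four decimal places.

0.9967

A(A) = MTBF/(MTBF+MTTR) = 23599/(23599+69.3) = 0.997072
A(B) = MTBF/(MTBF+MTTR) = 27001/(27001+10.7) = 0.999604
Series availability: 0.997072 × 0.999604 = 0.9967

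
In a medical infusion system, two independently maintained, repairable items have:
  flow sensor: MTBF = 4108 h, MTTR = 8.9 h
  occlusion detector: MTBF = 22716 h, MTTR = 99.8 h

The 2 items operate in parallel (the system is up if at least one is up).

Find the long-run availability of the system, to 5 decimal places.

A(flow sensor) = MTBF/(MTBF+MTTR) = 4108/(4108+8.9) = 0.997838
A(occlusion detector) = MTBF/(MTBF+MTTR) = 22716/(22716+99.8) = 0.995626
Parallel availability: 1 − (1 − 0.997838)(1 − 0.995626) = 0.99999

0.99999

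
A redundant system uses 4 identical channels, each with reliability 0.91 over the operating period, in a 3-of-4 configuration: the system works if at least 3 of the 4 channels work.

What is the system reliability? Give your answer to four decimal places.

R = Σ_{i=3}^{4} C(4,i) p^i (1−p)^{4−i} with p = 0.91
C(4,3)·0.91^3·0.09^1 = 0.271286
C(4,4)·0.91^4·0.09^0 = 0.685750
Sum = 0.9570

0.9570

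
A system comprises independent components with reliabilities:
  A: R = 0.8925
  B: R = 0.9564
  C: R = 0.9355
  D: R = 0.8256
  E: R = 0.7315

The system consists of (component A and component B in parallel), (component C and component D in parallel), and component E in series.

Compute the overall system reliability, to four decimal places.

Parallel (A and B): 1 − (1 − 0.892500)(1 − 0.956400) = 0.995313
Parallel (C and D): 1 − (1 − 0.935500)(1 − 0.825600) = 0.988751
Series ([0.995313], [0.988751], and E): 0.995313 × 0.988751 × 0.731500 = 0.7199

0.7199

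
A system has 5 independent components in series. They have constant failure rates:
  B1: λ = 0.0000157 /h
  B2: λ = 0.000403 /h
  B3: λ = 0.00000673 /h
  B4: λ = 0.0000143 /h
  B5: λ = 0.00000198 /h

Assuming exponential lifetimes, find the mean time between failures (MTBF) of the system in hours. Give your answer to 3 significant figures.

2260

Series of exponential components: λ_sys = Σ λ_i
λ_sys = 0.0000157 + 0.000403 + 0.00000673 + 0.0000143 + 0.00000198 = 4.4171e-04 /h
MTBF = 1 / λ_sys = 2260 h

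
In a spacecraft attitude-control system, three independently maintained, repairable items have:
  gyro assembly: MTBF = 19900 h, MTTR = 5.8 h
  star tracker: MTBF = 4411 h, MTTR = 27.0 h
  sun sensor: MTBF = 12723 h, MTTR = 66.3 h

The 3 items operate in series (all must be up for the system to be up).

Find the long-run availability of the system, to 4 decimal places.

A(gyro assembly) = MTBF/(MTBF+MTTR) = 19900/(19900+5.8) = 0.999709
A(star tracker) = MTBF/(MTBF+MTTR) = 4411/(4411+27.0) = 0.993916
A(sun sensor) = MTBF/(MTBF+MTTR) = 12723/(12723+66.3) = 0.994816
Series availability: 0.999709 × 0.993916 × 0.994816 = 0.9885

0.9885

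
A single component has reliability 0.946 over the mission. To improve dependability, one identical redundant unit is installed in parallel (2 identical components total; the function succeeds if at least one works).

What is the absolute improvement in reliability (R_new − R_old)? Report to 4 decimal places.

R_before = 0.946
R_after = 1 − (1 − 0.946)^2 = 0.9971
ΔR = 0.9971 − 0.946 = 0.0511

0.0511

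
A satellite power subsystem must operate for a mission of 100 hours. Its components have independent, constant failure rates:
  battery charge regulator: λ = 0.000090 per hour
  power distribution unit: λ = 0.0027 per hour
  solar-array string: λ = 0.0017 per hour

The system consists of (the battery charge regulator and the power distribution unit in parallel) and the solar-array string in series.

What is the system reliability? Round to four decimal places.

R(battery charge regulator) = exp(−0.000090 × 100) = 0.991040
R(power distribution unit) = exp(−0.0027 × 100) = 0.763379
R(solar-array string) = exp(−0.0017 × 100) = 0.843665
Parallel (battery charge regulator and power distribution unit): 1 − (1 − 0.991040)(1 − 0.763379) = 0.997880
Series ([0.997880] and solar-array string): 0.997880 × 0.843665 = 0.8419

0.8419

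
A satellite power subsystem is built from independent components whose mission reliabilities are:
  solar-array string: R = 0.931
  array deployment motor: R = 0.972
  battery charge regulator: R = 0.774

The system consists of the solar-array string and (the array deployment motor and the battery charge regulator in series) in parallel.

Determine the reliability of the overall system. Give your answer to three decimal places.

Series (array deployment motor and battery charge regulator): 0.97200 × 0.77400 = 0.75233
Parallel (solar-array string and [0.75233]): 1 − (1 − 0.93100)(1 − 0.75233) = 0.983

0.983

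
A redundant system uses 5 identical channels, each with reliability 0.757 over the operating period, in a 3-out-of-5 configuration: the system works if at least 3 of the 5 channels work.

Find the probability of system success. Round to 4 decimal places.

0.9037

R = Σ_{i=3}^{5} C(5,i) p^i (1−p)^{5−i} with p = 0.757
C(5,3)·0.757^3·0.243^2 = 0.256153
C(5,4)·0.757^4·0.243^1 = 0.398988
C(5,5)·0.757^5·0.243^0 = 0.248588
Sum = 0.9037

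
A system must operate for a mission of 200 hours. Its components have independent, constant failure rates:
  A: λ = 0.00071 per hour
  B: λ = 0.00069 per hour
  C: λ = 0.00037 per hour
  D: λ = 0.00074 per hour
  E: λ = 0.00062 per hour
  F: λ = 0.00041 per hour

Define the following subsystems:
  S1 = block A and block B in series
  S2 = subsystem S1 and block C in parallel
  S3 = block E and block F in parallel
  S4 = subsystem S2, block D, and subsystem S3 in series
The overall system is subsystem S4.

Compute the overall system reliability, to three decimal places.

R(A) = exp(−0.00071 × 200) = 0.86762
R(B) = exp(−0.00069 × 200) = 0.87110
R(C) = exp(−0.00037 × 200) = 0.92867
R(D) = exp(−0.00074 × 200) = 0.86243
R(E) = exp(−0.00062 × 200) = 0.88338
R(F) = exp(−0.00041 × 200) = 0.92127
Series (A and B): 0.86762 × 0.87110 = 0.75578
Parallel ([0.75578] and C): 1 − (1 − 0.75578)(1 − 0.92867) = 0.98258
Parallel (E and F): 1 − (1 − 0.88338)(1 − 0.92127) = 0.99082
Series ([0.98258], D, and [0.99082]): 0.98258 × 0.86243 × 0.99082 = 0.840

0.840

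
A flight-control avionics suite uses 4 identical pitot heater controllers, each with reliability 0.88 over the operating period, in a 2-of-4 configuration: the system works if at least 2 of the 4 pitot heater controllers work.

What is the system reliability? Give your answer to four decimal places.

0.9937

R = Σ_{i=2}^{4} C(4,i) p^i (1−p)^{4−i} with p = 0.88
C(4,2)·0.88^2·0.12^2 = 0.066908
C(4,3)·0.88^3·0.12^1 = 0.327107
C(4,4)·0.88^4·0.12^0 = 0.599695
Sum = 0.9937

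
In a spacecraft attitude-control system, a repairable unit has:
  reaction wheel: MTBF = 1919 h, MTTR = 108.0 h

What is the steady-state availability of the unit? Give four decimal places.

0.9467

A(reaction wheel) = MTBF/(MTBF+MTTR) = 1919/(1919+108.0) = 0.9467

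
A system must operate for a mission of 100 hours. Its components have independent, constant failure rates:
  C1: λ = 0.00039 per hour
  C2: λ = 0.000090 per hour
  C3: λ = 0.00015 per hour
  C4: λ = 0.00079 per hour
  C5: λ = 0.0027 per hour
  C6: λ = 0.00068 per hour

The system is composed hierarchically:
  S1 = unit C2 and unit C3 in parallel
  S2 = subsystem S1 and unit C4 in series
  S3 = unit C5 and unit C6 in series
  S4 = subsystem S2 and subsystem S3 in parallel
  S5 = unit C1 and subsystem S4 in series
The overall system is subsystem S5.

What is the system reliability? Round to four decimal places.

0.9408

R(C1) = exp(−0.00039 × 100) = 0.961751
R(C2) = exp(−0.000090 × 100) = 0.991040
R(C3) = exp(−0.00015 × 100) = 0.985112
R(C4) = exp(−0.00079 × 100) = 0.924040
R(C5) = exp(−0.0027 × 100) = 0.763379
R(C6) = exp(−0.00068 × 100) = 0.934260
Parallel (C2 and C3): 1 − (1 − 0.991040)(1 − 0.985112) = 0.999867
Series ([0.999867] and C4): 0.999867 × 0.924040 = 0.923917
Series (C5 and C6): 0.763379 × 0.934260 = 0.713194
Parallel ([0.923917] and [0.713194]): 1 − (1 − 0.923917)(1 − 0.713194) = 0.978179
Series (C1 and [0.978179]): 0.961751 × 0.978179 = 0.9408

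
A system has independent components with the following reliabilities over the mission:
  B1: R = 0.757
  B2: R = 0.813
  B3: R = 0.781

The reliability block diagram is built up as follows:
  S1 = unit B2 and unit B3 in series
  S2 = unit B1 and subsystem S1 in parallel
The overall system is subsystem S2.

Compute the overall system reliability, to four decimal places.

Series (B2 and B3): 0.813000 × 0.781000 = 0.634953
Parallel (B1 and [0.634953]): 1 − (1 − 0.757000)(1 − 0.634953) = 0.9113

0.9113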